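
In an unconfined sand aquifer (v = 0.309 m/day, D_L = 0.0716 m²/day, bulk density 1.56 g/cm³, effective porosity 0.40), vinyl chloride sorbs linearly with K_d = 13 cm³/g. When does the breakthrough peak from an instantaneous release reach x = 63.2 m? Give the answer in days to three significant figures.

10500 days

Retardation factor R = 1 + ρ_b·K_d/n = 1 + 1.56 × 13/0.40 = 51.70.
Sorption retards both mechanisms: v_R = v/R = 0.005977 m/day, D_R = D/R = 0.001385 m²/day.
Peak time from v_R²t² + 2D_R t − x² = 0: t = (√(D_R² + v_R²x²) − D_R)/v_R².
√(D_R² + v_R²x²) = √(0.001385² + 0.005977² × 63.2²) = 0.3777; v_R² = 3.572e-05.
t = (0.3777 − 0.001385)/3.572e-05 = 10500 days.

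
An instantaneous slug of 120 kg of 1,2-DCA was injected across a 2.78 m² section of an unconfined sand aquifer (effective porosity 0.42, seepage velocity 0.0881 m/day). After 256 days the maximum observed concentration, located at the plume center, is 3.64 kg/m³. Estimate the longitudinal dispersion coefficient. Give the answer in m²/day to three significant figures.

0.248 m²/day

At the plume center C_max = M/(n_e·A·√(4πDt)), so D = M²/(4πt·(n_e·A·C_max)²).
n_e·A·C_max = 0.42 × 2.78 × 3.64 = 4.250 kg/m.
D = 120²/(4π × 256 × 4.250²) = 0.248 m²/day.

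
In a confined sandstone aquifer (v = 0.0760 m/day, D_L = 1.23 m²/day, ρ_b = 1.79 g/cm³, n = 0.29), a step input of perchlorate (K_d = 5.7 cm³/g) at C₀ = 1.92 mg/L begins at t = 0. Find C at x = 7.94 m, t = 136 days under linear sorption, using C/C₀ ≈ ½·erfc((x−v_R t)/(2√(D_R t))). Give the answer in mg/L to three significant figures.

0.0114 mg/L

Retardation factor R = 1 + ρ_b·K_d/n = 1 + 1.79 × 5.7/0.29 = 36.18.
Sorption retards both mechanisms: v_R = v/R = 0.002101 m/day, D_R = D/R = 0.03400 m²/day.
v_R·t = 0.002101 × 136 = 0.285736 m; 2√(D_R t) = 4.301 m; argument = (7.94 − 0.285736)/4.301 = 1.780.
C = C₀ × ½·erfc(1.780) = 1.92 × 0.005913 = 0.0114 mg/L.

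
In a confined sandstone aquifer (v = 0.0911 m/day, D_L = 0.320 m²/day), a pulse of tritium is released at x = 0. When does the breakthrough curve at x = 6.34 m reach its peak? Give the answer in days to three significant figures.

For the 1D instantaneous-source solution, setting ∂C/∂t = 0 at fixed x gives v²t² + 2Dt − x² = 0, so t = (√(D² + v²x²) − D)/v².
√(D² + v²x²) = √(0.320² + 0.0911² × 6.34²) = 0.6603; v² = 0.00829921.
t = (0.6603 − 0.320)/0.00829921 = 41.0 days (vs. the pure-advection estimate x/v = 69.6 d).

41.0 days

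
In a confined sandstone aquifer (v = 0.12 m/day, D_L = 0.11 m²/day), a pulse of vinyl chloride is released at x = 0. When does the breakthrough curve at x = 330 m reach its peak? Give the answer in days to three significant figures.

For the 1D instantaneous-source solution, setting ∂C/∂t = 0 at fixed x gives v²t² + 2Dt − x² = 0, so t = (√(D² + v²x²) − D)/v².
√(D² + v²x²) = √(0.11² + 0.12² × 330²) = 39.60; v² = 0.0144.
t = (39.60 − 0.11)/0.0144 = 2740 days (vs. the pure-advection estimate x/v = 2750 d).

2740 days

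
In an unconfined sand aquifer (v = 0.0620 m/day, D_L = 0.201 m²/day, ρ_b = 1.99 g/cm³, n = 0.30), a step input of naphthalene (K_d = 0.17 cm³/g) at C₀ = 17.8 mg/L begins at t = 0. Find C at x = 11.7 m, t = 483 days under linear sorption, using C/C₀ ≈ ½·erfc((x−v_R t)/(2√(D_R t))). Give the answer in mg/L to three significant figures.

Retardation factor R = 1 + ρ_b·K_d/n = 1 + 1.99 × 0.17/0.30 = 2.128.
Sorption retards both mechanisms: v_R = v/R = 0.02914 m/day, D_R = D/R = 0.09445 m²/day.
v_R·t = 0.02914 × 483 = 14.07462 m; 2√(D_R t) = 13.51 m; argument = (11.7 − 14.07462)/13.51 = -0.1758.
C = C₀ × ½·erfc(-0.1758) = 17.8 × 0.5982 = 10.6 mg/L.

10.6 mg/L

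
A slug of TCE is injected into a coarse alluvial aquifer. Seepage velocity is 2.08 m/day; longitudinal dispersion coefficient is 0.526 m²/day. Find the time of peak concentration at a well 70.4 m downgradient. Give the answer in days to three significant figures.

33.7 days

For the 1D instantaneous-source solution, setting ∂C/∂t = 0 at fixed x gives v²t² + 2Dt − x² = 0, so t = (√(D² + v²x²) − D)/v².
√(D² + v²x²) = √(0.526² + 2.08² × 70.4²) = 146.4; v² = 4.3264.
t = (146.4 − 0.526)/4.3264 = 33.7 days (vs. the pure-advection estimate x/v = 33.8 d).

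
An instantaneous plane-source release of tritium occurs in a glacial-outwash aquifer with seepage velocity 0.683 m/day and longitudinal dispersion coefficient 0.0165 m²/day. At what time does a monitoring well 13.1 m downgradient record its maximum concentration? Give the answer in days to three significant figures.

19.1 days

For the 1D instantaneous-source solution, setting ∂C/∂t = 0 at fixed x gives v²t² + 2Dt − x² = 0, so t = (√(D² + v²x²) − D)/v².
√(D² + v²x²) = √(0.0165² + 0.683² × 13.1²) = 8.947; v² = 0.466489.
t = (8.947 − 0.0165)/0.466489 = 19.1 days (vs. the pure-advection estimate x/v = 19.2 d).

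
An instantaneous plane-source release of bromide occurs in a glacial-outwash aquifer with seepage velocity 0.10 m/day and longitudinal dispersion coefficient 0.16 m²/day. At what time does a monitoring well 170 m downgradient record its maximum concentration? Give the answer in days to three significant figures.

For the 1D instantaneous-source solution, setting ∂C/∂t = 0 at fixed x gives v²t² + 2Dt − x² = 0, so t = (√(D² + v²x²) − D)/v².
√(D² + v²x²) = √(0.16² + 0.10² × 170²) = 17.00; v² = 0.01.
t = (17.00 − 0.16)/0.01 = 1680 days (vs. the pure-advection estimate x/v = 1700 d).

1680 days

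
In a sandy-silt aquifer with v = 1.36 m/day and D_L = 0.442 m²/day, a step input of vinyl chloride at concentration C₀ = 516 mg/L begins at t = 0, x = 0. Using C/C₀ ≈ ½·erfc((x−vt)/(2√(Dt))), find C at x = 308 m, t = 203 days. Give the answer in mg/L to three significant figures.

For a continuous step input, C/C₀ ≈ ½·erfc((x−vt)/(2√(Dt))).
vt = 1.36 × 203 = 276.08 m and 2√(Dt) = 2√(0.442 × 203) = 18.94 m.
Argument (x−vt)/(2√(Dt)) = (308 − 276.08)/18.94 = 1.685; ½·erfc(1.685) = 0.008587.
C = 516 × 0.008587 = 4.43 mg/L.

4.43 mg/L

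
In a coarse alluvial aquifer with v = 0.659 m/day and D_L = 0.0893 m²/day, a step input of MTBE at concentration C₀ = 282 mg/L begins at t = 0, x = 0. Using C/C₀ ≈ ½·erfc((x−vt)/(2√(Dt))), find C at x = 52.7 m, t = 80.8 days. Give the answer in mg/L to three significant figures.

157 mg/L

For a continuous step input, C/C₀ ≈ ½·erfc((x−vt)/(2√(Dt))).
vt = 0.659 × 80.8 = 53.2472 m and 2√(Dt) = 2√(0.0893 × 80.8) = 5.372 m.
Argument (x−vt)/(2√(Dt)) = (52.7 − 53.2472)/5.372 = -0.1019; ½·erfc(-0.1019) = 0.5573.
C = 282 × 0.5573 = 157 mg/L.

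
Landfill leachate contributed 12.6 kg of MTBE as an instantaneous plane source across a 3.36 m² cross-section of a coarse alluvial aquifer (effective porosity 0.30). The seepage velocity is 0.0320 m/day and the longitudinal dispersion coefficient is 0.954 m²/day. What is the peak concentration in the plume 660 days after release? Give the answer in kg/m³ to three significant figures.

The peak of an instantaneous 1D plume sits at x = vt; there the Gaussian factor is 1 and C_max = M/(n_e·A·√(4πDt)), where n_e·A is the pore area the mass is dissolved in.
√(4πDt) = √(4π × 0.954 × 660) = 88.95 m, so C_max = 12.6/(0.30 × 3.36 × 88.95) = 0.141 kg/m³.

0.141 kg/m³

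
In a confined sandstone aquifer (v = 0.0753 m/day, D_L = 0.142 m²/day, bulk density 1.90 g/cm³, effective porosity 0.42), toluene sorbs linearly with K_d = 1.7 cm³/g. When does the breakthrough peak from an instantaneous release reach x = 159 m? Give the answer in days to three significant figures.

18100 days

Retardation factor R = 1 + ρ_b·K_d/n = 1 + 1.90 × 1.7/0.42 = 8.690.
Sorption retards both mechanisms: v_R = v/R = 0.008665 m/day, D_R = D/R = 0.01634 m²/day.
Peak time from v_R²t² + 2D_R t − x² = 0: t = (√(D_R² + v_R²x²) − D_R)/v_R².
√(D_R² + v_R²x²) = √(0.01634² + 0.008665² × 159²) = 1.378; v_R² = 7.508e-05.
t = (1.378 − 0.01634)/7.508e-05 = 18100 days.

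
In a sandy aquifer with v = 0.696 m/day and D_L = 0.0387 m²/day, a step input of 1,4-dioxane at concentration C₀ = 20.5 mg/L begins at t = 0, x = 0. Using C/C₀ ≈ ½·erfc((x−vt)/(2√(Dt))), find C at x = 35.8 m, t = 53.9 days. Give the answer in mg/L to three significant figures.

16.4 mg/L

For a continuous step input, C/C₀ ≈ ½·erfc((x−vt)/(2√(Dt))).
vt = 0.696 × 53.9 = 37.5144 m and 2√(Dt) = 2√(0.0387 × 53.9) = 2.889 m.
Argument (x−vt)/(2√(Dt)) = (35.8 − 37.5144)/2.889 = -0.5934; ½·erfc(-0.5934) = 0.7993.
C = 20.5 × 0.7993 = 16.4 mg/L.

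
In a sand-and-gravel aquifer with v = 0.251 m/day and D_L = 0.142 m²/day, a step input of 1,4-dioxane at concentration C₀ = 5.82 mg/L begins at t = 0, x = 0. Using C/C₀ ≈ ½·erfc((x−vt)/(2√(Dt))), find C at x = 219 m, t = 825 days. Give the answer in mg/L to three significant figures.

1.27 mg/L

For a continuous step input, C/C₀ ≈ ½·erfc((x−vt)/(2√(Dt))).
vt = 0.251 × 825 = 207.075 m and 2√(Dt) = 2√(0.142 × 825) = 21.65 m.
Argument (x−vt)/(2√(Dt)) = (219 − 207.075)/21.65 = 0.5508; ½·erfc(0.5508) = 0.2180.
C = 5.82 × 0.2180 = 1.27 mg/L.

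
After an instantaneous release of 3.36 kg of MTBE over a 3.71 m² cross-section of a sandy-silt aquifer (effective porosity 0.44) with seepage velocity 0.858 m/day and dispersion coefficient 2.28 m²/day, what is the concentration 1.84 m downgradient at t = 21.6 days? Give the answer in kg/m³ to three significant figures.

0.0201 kg/m³

For an instantaneous plane source, C(x,t) = M/(n_e·A·√(4πDt)) · exp(−(x−vt)²/(4Dt)), with n_e·A the pore (flow) area.
Plume center vt = 0.858 × 21.6 = 18.5328 m, so the well at 1.84 m is 16.6928 m upgradient of the peak.
√(4πDt) = 24.88 m, giving peak height M/(n_e·A·√(4πDt)) = 3.36/(0.44 × 3.71 × 24.88) = 0.08273 kg/m³.
(x−vt)²/(4Dt) = (-16.6928)²/(4 × 2.28 × 21.6) = 1.415; exp(−1.415) = 0.2429.
C = 0.08273 × 0.2429 = 0.0201 kg/m³.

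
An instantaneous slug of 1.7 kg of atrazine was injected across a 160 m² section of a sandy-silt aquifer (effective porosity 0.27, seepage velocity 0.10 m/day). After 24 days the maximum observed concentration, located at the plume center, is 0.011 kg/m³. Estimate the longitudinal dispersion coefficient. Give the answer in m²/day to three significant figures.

At the plume center C_max = M/(n_e·A·√(4πDt)), so D = M²/(4πt·(n_e·A·C_max)²).
n_e·A·C_max = 0.27 × 160 × 0.011 = 0.4752 kg/m.
D = 1.7²/(4π × 24 × 0.4752²) = 0.0424 m²/day.

0.0424 m²/day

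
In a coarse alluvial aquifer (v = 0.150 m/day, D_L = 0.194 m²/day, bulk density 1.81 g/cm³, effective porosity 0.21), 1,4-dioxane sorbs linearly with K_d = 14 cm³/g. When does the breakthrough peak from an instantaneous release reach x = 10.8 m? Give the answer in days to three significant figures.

7770 days

Retardation factor R = 1 + ρ_b·K_d/n = 1 + 1.81 × 14/0.21 = 121.7.
Sorption retards both mechanisms: v_R = v/R = 0.001233 m/day, D_R = D/R = 0.001594 m²/day.
Peak time from v_R²t² + 2D_R t − x² = 0: t = (√(D_R² + v_R²x²) − D_R)/v_R².
√(D_R² + v_R²x²) = √(0.001594² + 0.001233² × 10.8²) = 0.01341; v_R² = 1.520e-06.
t = (0.01341 − 0.001594)/1.520e-06 = 7770 days.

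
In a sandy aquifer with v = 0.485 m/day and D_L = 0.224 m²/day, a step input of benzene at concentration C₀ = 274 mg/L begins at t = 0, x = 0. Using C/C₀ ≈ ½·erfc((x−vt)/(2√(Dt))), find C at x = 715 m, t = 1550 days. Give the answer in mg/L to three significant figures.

For a continuous step input, C/C₀ ≈ ½·erfc((x−vt)/(2√(Dt))).
vt = 0.485 × 1550 = 751.75 m and 2√(Dt) = 2√(0.224 × 1550) = 37.27 m.
Argument (x−vt)/(2√(Dt)) = (715 − 751.75)/37.27 = -0.9860; ½·erfc(-0.9860) = 0.9184.
C = 274 × 0.9184 = 252 mg/L.

252 mg/L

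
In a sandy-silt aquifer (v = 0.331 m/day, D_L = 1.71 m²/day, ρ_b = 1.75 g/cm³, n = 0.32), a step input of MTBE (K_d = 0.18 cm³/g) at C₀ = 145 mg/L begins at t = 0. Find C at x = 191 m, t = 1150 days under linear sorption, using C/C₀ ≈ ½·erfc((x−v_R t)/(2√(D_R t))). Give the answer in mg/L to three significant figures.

Retardation factor R = 1 + ρ_b·K_d/n = 1 + 1.75 × 0.18/0.32 = 1.984.
Sorption retards both mechanisms: v_R = v/R = 0.1668 m/day, D_R = D/R = 0.8619 m²/day.
v_R·t = 0.1668 × 1150 = 191.82 m; 2√(D_R t) = 62.97 m; argument = (191 − 191.82)/62.97 = -0.01302.
C = C₀ × ½·erfc(-0.01302) = 145 × 0.5073 = 73.6 mg/L.

73.6 mg/L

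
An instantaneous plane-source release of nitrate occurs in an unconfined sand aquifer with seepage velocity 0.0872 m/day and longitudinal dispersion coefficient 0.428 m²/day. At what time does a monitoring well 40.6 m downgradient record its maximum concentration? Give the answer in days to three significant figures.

413 days

For the 1D instantaneous-source solution, setting ∂C/∂t = 0 at fixed x gives v²t² + 2Dt − x² = 0, so t = (√(D² + v²x²) − D)/v².
√(D² + v²x²) = √(0.428² + 0.0872² × 40.6²) = 3.566; v² = 0.00760384.
t = (3.566 − 0.428)/0.00760384 = 413 days (vs. the pure-advection estimate x/v = 466 d).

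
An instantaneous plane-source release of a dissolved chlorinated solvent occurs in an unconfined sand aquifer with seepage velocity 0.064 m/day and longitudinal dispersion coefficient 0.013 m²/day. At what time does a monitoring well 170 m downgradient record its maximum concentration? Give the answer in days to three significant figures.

2650 days

For the 1D instantaneous-source solution, setting ∂C/∂t = 0 at fixed x gives v²t² + 2Dt − x² = 0, so t = (√(D² + v²x²) − D)/v².
√(D² + v²x²) = √(0.013² + 0.064² × 170²) = 10.88; v² = 0.004096.
t = (10.88 − 0.013)/0.004096 = 2650 days (vs. the pure-advection estimate x/v = 2660 d).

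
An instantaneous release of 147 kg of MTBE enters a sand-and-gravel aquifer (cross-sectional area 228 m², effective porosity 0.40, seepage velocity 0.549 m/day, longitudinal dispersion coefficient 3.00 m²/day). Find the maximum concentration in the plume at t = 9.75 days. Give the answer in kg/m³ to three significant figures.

0.0841 kg/m³

The peak of an instantaneous 1D plume sits at x = vt; there the Gaussian factor is 1 and C_max = M/(n_e·A·√(4πDt)), where n_e·A is the pore area the mass is dissolved in.
√(4πDt) = √(4π × 3.00 × 9.75) = 19.17 m, so C_max = 147/(0.40 × 228 × 19.17) = 0.0841 kg/m³.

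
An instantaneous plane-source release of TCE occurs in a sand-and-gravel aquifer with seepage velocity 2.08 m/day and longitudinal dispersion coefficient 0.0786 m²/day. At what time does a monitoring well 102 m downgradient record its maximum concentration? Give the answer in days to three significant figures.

For the 1D instantaneous-source solution, setting ∂C/∂t = 0 at fixed x gives v²t² + 2Dt − x² = 0, so t = (√(D² + v²x²) − D)/v².
√(D² + v²x²) = √(0.0786² + 2.08² × 102²) = 212.2; v² = 4.3264.
t = (212.2 − 0.0786)/4.3264 = 49.0 days (vs. the pure-advection estimate x/v = 49.0 d).

49.0 days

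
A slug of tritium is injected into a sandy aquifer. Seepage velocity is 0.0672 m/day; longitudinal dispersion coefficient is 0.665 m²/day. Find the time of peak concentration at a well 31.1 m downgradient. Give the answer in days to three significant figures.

338 days

For the 1D instantaneous-source solution, setting ∂C/∂t = 0 at fixed x gives v²t² + 2Dt − x² = 0, so t = (√(D² + v²x²) − D)/v².
√(D² + v²x²) = √(0.665² + 0.0672² × 31.1²) = 2.193; v² = 0.00451584.
t = (2.193 − 0.665)/0.00451584 = 338 days (vs. the pure-advection estimate x/v = 463 d).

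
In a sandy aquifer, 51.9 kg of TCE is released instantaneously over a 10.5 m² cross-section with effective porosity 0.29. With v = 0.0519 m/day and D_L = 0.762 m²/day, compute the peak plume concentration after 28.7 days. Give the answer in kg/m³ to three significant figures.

1.03 kg/m³

The peak of an instantaneous 1D plume sits at x = vt; there the Gaussian factor is 1 and C_max = M/(n_e·A·√(4πDt)), where n_e·A is the pore area the mass is dissolved in.
√(4πDt) = √(4π × 0.762 × 28.7) = 16.58 m, so C_max = 51.9/(0.29 × 10.5 × 16.58) = 1.03 kg/m³.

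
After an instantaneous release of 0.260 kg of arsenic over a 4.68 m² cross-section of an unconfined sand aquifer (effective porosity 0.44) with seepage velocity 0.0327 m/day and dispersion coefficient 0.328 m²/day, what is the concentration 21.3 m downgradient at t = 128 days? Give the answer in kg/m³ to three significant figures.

For an instantaneous plane source, C(x,t) = M/(n_e·A·√(4πDt)) · exp(−(x−vt)²/(4Dt)), with n_e·A the pore (flow) area.
Plume center vt = 0.0327 × 128 = 4.1856 m, so the well at 21.3 m is 17.1144 m downgradient of the peak.
√(4πDt) = 22.97 m, giving peak height M/(n_e·A·√(4πDt)) = 0.260/(0.44 × 4.68 × 22.97) = 0.005497 kg/m³.
(x−vt)²/(4Dt) = (17.1144)²/(4 × 0.328 × 128) = 1.744; exp(−1.744) = 0.1748.
C = 0.005497 × 0.1748 = 0.000961 kg/m³.

0.000961 kg/m³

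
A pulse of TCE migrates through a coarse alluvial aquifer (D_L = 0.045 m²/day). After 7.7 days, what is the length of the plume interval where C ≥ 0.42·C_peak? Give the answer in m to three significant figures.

The plume is Gaussian with σ = √(2Dt) = √(2 × 0.045 × 7.7) = 0.8325 m.
C/C_peak = exp(−Δx²/(2σ²)) = 0.42 ⇒ Δx = σ·√(−2 ln 0.42) = 0.8325 × 1.317 = 1.096 m.
Width = 2Δx = 2.19 m.

2.19 m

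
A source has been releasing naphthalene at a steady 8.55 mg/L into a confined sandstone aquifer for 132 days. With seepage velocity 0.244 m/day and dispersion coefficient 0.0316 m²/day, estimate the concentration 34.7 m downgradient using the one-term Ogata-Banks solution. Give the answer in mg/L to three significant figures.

1.66 mg/L

For a continuous step input, C/C₀ ≈ ½·erfc((x−vt)/(2√(Dt))).
vt = 0.244 × 132 = 32.208 m and 2√(Dt) = 2√(0.0316 × 132) = 4.085 m.
Argument (x−vt)/(2√(Dt)) = (34.7 − 32.208)/4.085 = 0.6100; ½·erfc(0.6100) = 0.1942.
C = 8.55 × 0.1942 = 1.66 mg/L.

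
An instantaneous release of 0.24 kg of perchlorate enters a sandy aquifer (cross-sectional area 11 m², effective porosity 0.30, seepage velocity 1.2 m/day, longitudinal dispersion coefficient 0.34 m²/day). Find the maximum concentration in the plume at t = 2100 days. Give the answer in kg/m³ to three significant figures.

0.000768 kg/m³

The peak of an instantaneous 1D plume sits at x = vt; there the Gaussian factor is 1 and C_max = M/(n_e·A·√(4πDt)), where n_e·A is the pore area the mass is dissolved in.
√(4πDt) = √(4π × 0.34 × 2100) = 94.72 m, so C_max = 0.24/(0.30 × 11 × 94.72) = 0.000768 kg/m³.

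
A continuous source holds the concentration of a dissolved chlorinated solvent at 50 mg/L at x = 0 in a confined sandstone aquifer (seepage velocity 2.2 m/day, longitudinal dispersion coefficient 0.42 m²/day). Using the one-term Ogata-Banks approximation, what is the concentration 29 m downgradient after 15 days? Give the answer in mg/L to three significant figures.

43.5 mg/L

For a continuous step input, C/C₀ ≈ ½·erfc((x−vt)/(2√(Dt))).
vt = 2.2 × 15 = 33 m and 2√(Dt) = 2√(0.42 × 15) = 5.020 m.
Argument (x−vt)/(2√(Dt)) = (29 − 33)/5.020 = -0.7968; ½·erfc(-0.7968) = 0.8701.
C = 50 × 0.8701 = 43.5 mg/L.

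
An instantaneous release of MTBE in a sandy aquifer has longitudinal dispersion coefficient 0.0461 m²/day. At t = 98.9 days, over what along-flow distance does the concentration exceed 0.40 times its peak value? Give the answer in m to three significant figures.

8.18 m

The plume is Gaussian with σ = √(2Dt) = √(2 × 0.0461 × 98.9) = 3.020 m.
C/C_peak = exp(−Δx²/(2σ²)) = 0.40 ⇒ Δx = σ·√(−2 ln 0.40) = 3.020 × 1.354 = 4.089 m.
Width = 2Δx = 8.18 m.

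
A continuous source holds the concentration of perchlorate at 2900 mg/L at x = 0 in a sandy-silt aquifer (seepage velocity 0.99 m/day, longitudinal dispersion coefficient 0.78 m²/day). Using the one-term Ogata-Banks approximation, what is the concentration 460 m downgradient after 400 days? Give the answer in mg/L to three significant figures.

For a continuous step input, C/C₀ ≈ ½·erfc((x−vt)/(2√(Dt))).
vt = 0.99 × 400 = 396 m and 2√(Dt) = 2√(0.78 × 400) = 35.33 m.
Argument (x−vt)/(2√(Dt)) = (460 − 396)/35.33 = 1.811; ½·erfc(1.811) = 0.005216.
C = 2900 × 0.005216 = 15.1 mg/L.

15.1 mg/L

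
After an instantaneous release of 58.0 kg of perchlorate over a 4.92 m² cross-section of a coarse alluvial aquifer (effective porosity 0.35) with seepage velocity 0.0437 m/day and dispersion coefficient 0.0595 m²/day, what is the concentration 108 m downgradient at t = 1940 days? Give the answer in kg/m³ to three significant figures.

0.275 kg/m³

For an instantaneous plane source, C(x,t) = M/(n_e·A·√(4πDt)) · exp(−(x−vt)²/(4Dt)), with n_e·A the pore (flow) area.
Plume center vt = 0.0437 × 1940 = 84.778 m, so the well at 108 m is 23.222 m downgradient of the peak.
√(4πDt) = 38.09 m, giving peak height M/(n_e·A·√(4πDt)) = 58.0/(0.35 × 4.92 × 38.09) = 0.8843 kg/m³.
(x−vt)²/(4Dt) = (23.222)²/(4 × 0.0595 × 1940) = 1.168; exp(−1.168) = 0.3110.
C = 0.8843 × 0.3110 = 0.275 kg/m³.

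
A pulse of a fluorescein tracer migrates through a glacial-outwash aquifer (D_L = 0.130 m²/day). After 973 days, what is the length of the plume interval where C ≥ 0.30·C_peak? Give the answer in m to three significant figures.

49.4 m

The plume is Gaussian with σ = √(2Dt) = √(2 × 0.130 × 973) = 15.91 m.
C/C_peak = exp(−Δx²/(2σ²)) = 0.30 ⇒ Δx = σ·√(−2 ln 0.30) = 15.91 × 1.552 = 24.69 m.
Width = 2Δx = 49.4 m.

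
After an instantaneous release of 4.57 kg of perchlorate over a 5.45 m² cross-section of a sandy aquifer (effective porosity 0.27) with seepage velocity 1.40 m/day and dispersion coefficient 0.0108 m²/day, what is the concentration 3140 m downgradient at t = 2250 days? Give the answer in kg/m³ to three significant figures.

For an instantaneous plane source, C(x,t) = M/(n_e·A·√(4πDt)) · exp(−(x−vt)²/(4Dt)), with n_e·A the pore (flow) area.
Plume center vt = 1.40 × 2250 = 3150 m, so the well at 3140 m is 10 m upgradient of the peak.
√(4πDt) = 17.47 m, giving peak height M/(n_e·A·√(4πDt)) = 4.57/(0.27 × 5.45 × 17.47) = 0.1778 kg/m³.
(x−vt)²/(4Dt) = (-10)²/(4 × 0.0108 × 2250) = 1.029; exp(−1.029) = 0.3574.
C = 0.1778 × 0.3574 = 0.0635 kg/m³.

0.0635 kg/m³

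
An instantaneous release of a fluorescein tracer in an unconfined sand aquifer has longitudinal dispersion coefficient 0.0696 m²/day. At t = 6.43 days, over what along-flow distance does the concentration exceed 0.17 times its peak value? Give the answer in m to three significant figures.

The plume is Gaussian with σ = √(2Dt) = √(2 × 0.0696 × 6.43) = 0.9461 m.
C/C_peak = exp(−Δx²/(2σ²)) = 0.17 ⇒ Δx = σ·√(−2 ln 0.17) = 0.9461 × 1.883 = 1.782 m.
Width = 2Δx = 3.56 m.

3.56 m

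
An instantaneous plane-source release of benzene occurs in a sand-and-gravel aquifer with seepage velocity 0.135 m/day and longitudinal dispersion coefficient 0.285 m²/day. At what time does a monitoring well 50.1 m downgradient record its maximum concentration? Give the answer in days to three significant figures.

For the 1D instantaneous-source solution, setting ∂C/∂t = 0 at fixed x gives v²t² + 2Dt − x² = 0, so t = (√(D² + v²x²) − D)/v².
√(D² + v²x²) = √(0.285² + 0.135² × 50.1²) = 6.770; v² = 0.018225.
t = (6.770 − 0.285)/0.018225 = 356 days (vs. the pure-advection estimate x/v = 371 d).

356 days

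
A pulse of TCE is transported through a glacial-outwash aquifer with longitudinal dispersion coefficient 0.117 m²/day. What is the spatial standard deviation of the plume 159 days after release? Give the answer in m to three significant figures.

6.10 m

Dispersive spreading gives a Gaussian with σ² = 2Dt; advection only shifts the center.
σ = √(2 × 0.117 × 159) = 6.10 m.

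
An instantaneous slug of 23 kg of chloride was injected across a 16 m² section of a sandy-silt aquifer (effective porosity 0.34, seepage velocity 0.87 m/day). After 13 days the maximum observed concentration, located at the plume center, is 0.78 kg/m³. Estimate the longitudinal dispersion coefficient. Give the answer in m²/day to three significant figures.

0.180 m²/day

At the plume center C_max = M/(n_e·A·√(4πDt)), so D = M²/(4πt·(n_e·A·C_max)²).
n_e·A·C_max = 0.34 × 16 × 0.78 = 4.243 kg/m.
D = 23²/(4π × 13 × 4.243²) = 0.180 m²/day.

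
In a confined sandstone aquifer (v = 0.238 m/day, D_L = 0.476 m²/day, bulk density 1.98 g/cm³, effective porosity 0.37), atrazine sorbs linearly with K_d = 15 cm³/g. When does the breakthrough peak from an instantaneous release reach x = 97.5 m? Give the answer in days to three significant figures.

32600 days

Retardation factor R = 1 + ρ_b·K_d/n = 1 + 1.98 × 15/0.37 = 81.27.
Sorption retards both mechanisms: v_R = v/R = 0.002929 m/day, D_R = D/R = 0.005857 m²/day.
Peak time from v_R²t² + 2D_R t − x² = 0: t = (√(D_R² + v_R²x²) − D_R)/v_R².
√(D_R² + v_R²x²) = √(0.005857² + 0.002929² × 97.5²) = 0.2856; v_R² = 8.579e-06.
t = (0.2856 − 0.005857)/8.579e-06 = 32600 days.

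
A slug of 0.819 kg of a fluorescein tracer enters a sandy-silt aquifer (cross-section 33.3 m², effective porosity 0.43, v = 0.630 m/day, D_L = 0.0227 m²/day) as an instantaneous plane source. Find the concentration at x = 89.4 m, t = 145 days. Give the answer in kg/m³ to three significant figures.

0.00666 kg/m³

For an instantaneous plane source, C(x,t) = M/(n_e·A·√(4πDt)) · exp(−(x−vt)²/(4Dt)), with n_e·A the pore (flow) area.
Plume center vt = 0.630 × 145 = 91.35 m, so the well at 89.4 m is 1.95 m upgradient of the peak.
√(4πDt) = 6.431 m, giving peak height M/(n_e·A·√(4πDt)) = 0.819/(0.43 × 33.3 × 6.431) = 0.008894 kg/m³.
(x−vt)²/(4Dt) = (-1.95)²/(4 × 0.0227 × 145) = 0.2888; exp(−0.2888) = 0.7492.
C = 0.008894 × 0.7492 = 0.00666 kg/m³.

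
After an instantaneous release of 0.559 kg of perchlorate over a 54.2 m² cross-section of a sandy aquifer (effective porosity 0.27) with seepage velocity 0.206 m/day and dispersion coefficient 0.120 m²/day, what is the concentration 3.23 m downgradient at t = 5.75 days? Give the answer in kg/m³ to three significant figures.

0.00285 kg/m³

For an instantaneous plane source, C(x,t) = M/(n_e·A·√(4πDt)) · exp(−(x−vt)²/(4Dt)), with n_e·A the pore (flow) area.
Plume center vt = 0.206 × 5.75 = 1.1845 m, so the well at 3.23 m is 2.0455 m downgradient of the peak.
√(4πDt) = 2.945 m, giving peak height M/(n_e·A·√(4πDt)) = 0.559/(0.27 × 54.2 × 2.945) = 0.01297 kg/m³.
(x−vt)²/(4Dt) = (2.0455)²/(4 × 0.120 × 5.75) = 1.516; exp(−1.516) = 0.2196.
C = 0.01297 × 0.2196 = 0.00285 kg/m³.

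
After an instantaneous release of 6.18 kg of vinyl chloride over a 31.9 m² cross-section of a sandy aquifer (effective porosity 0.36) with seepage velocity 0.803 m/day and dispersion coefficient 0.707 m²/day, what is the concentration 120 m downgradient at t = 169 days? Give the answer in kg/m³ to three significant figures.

For an instantaneous plane source, C(x,t) = M/(n_e·A·√(4πDt)) · exp(−(x−vt)²/(4Dt)), with n_e·A the pore (flow) area.
Plume center vt = 0.803 × 169 = 135.707 m, so the well at 120 m is 15.707 m upgradient of the peak.
√(4πDt) = 38.75 m, giving peak height M/(n_e·A·√(4πDt)) = 6.18/(0.36 × 31.9 × 38.75) = 0.01389 kg/m³.
(x−vt)²/(4Dt) = (-15.707)²/(4 × 0.707 × 169) = 0.5162; exp(−0.5162) = 0.5968.
C = 0.01389 × 0.5968 = 0.00829 kg/m³.

0.00829 kg/m³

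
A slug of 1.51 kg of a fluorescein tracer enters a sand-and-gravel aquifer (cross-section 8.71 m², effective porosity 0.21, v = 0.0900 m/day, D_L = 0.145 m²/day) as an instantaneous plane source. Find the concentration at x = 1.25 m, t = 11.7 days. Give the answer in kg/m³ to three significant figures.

For an instantaneous plane source, C(x,t) = M/(n_e·A·√(4πDt)) · exp(−(x−vt)²/(4Dt)), with n_e·A the pore (flow) area.
Plume center vt = 0.0900 × 11.7 = 1.053 m, so the well at 1.25 m is 0.197 m downgradient of the peak.
√(4πDt) = 4.617 m, giving peak height M/(n_e·A·√(4πDt)) = 1.51/(0.21 × 8.71 × 4.617) = 0.1788 kg/m³.
(x−vt)²/(4Dt) = (0.197)²/(4 × 0.145 × 11.7) = 0.005719; exp(−0.005719) = 0.9943.
C = 0.1788 × 0.9943 = 0.178 kg/m³.

0.178 kg/m³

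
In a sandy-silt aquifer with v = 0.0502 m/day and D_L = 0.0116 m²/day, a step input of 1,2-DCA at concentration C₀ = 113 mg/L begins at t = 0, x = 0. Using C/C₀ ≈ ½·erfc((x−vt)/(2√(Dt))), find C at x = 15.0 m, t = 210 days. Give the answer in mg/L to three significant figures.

2.45 mg/L

For a continuous step input, C/C₀ ≈ ½·erfc((x−vt)/(2√(Dt))).
vt = 0.0502 × 210 = 10.542 m and 2√(Dt) = 2√(0.0116 × 210) = 3.122 m.
Argument (x−vt)/(2√(Dt)) = (15.0 − 10.542)/3.122 = 1.428; ½·erfc(1.428) = 0.02172.
C = 113 × 0.02172 = 2.45 mg/L.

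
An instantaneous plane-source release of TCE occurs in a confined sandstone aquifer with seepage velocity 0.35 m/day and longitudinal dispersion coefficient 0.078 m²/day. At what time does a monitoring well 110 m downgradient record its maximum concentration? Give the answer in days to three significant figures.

For the 1D instantaneous-source solution, setting ∂C/∂t = 0 at fixed x gives v²t² + 2Dt − x² = 0, so t = (√(D² + v²x²) − D)/v².
√(D² + v²x²) = √(0.078² + 0.35² × 110²) = 38.50; v² = 0.1225.
t = (38.50 − 0.078)/0.1225 = 314 days (vs. the pure-advection estimate x/v = 314 d).

314 days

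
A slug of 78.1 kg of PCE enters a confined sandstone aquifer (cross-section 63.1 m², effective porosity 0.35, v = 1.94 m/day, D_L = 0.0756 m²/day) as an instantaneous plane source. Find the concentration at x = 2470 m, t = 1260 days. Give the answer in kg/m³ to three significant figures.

For an instantaneous plane source, C(x,t) = M/(n_e·A·√(4πDt)) · exp(−(x−vt)²/(4Dt)), with n_e·A the pore (flow) area.
Plume center vt = 1.94 × 1260 = 2444.4 m, so the well at 2470 m is 25.6 m downgradient of the peak.
√(4πDt) = 34.60 m, giving peak height M/(n_e·A·√(4πDt)) = 78.1/(0.35 × 63.1 × 34.60) = 0.1022 kg/m³.
(x−vt)²/(4Dt) = (25.6)²/(4 × 0.0756 × 1260) = 1.720; exp(−1.720) = 0.1791.
C = 0.1022 × 0.1791 = 0.0183 kg/m³.

0.0183 kg/m³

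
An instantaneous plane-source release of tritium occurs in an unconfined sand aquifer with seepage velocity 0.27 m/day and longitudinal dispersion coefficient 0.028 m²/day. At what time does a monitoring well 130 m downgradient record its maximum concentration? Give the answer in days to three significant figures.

For the 1D instantaneous-source solution, setting ∂C/∂t = 0 at fixed x gives v²t² + 2Dt − x² = 0, so t = (√(D² + v²x²) − D)/v².
√(D² + v²x²) = √(0.028² + 0.27² × 130²) = 35.10; v² = 0.0729.
t = (35.10 − 0.028)/0.0729 = 481 days (vs. the pure-advection estimate x/v = 481 d).

481 days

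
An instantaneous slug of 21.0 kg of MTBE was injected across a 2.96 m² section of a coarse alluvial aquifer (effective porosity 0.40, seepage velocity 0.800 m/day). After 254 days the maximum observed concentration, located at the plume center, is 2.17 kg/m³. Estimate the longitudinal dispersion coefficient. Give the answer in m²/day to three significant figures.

0.0209 m²/day

At the plume center C_max = M/(n_e·A·√(4πDt)), so D = M²/(4πt·(n_e·A·C_max)²).
n_e·A·C_max = 0.40 × 2.96 × 2.17 = 2.569 kg/m.
D = 21.0²/(4π × 254 × 2.569²) = 0.0209 m²/day.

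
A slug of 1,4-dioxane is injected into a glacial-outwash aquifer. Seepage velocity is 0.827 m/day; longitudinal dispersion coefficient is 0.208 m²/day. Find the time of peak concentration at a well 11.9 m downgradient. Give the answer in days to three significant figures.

14.1 days

For the 1D instantaneous-source solution, setting ∂C/∂t = 0 at fixed x gives v²t² + 2Dt − x² = 0, so t = (√(D² + v²x²) − D)/v².
√(D² + v²x²) = √(0.208² + 0.827² × 11.9²) = 9.843; v² = 0.683929.
t = (9.843 − 0.208)/0.683929 = 14.1 days (vs. the pure-advection estimate x/v = 14.4 d).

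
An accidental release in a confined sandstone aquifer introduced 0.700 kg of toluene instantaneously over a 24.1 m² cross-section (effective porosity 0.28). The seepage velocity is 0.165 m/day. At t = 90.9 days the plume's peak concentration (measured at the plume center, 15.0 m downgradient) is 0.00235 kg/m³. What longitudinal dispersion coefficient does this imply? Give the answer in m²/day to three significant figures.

At the plume center C_max = M/(n_e·A·√(4πDt)), so D = M²/(4πt·(n_e·A·C_max)²).
n_e·A·C_max = 0.28 × 24.1 × 0.00235 = 0.01586 kg/m.
D = 0.700²/(4π × 90.9 × 0.01586²) = 1.71 m²/day.

1.71 m²/day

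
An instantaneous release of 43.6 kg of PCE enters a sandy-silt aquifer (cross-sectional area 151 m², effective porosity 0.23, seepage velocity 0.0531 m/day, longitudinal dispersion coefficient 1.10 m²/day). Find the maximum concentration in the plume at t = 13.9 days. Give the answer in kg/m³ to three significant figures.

The peak of an instantaneous 1D plume sits at x = vt; there the Gaussian factor is 1 and C_max = M/(n_e·A·√(4πDt)), where n_e·A is the pore area the mass is dissolved in.
√(4πDt) = √(4π × 1.10 × 13.9) = 13.86 m, so C_max = 43.6/(0.23 × 151 × 13.86) = 0.0906 kg/m³.

0.0906 kg/m³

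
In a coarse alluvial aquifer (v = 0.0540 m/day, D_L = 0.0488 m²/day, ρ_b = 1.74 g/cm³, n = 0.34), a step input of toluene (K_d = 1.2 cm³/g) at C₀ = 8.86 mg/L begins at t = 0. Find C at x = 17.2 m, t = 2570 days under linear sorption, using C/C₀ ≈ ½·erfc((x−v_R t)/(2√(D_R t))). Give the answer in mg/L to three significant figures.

5.73 mg/L

Retardation factor R = 1 + ρ_b·K_d/n = 1 + 1.74 × 1.2/0.34 = 7.141.
Sorption retards both mechanisms: v_R = v/R = 0.007562 m/day, D_R = D/R = 0.006834 m²/day.
v_R·t = 0.007562 × 2570 = 19.43434 m; 2√(D_R t) = 8.382 m; argument = (17.2 − 19.43434)/8.382 = -0.2666.
C = C₀ × ½·erfc(-0.2666) = 8.86 × 0.6469 = 5.73 mg/L.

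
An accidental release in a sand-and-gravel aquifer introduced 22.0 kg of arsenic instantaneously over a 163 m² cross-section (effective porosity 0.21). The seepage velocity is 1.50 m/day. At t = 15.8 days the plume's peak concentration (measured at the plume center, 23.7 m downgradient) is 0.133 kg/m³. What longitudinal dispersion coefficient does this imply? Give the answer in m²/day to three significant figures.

At the plume center C_max = M/(n_e·A·√(4πDt)), so D = M²/(4πt·(n_e·A·C_max)²).
n_e·A·C_max = 0.21 × 163 × 0.133 = 4.553 kg/m.
D = 22.0²/(4π × 15.8 × 4.553²) = 0.118 m²/day.

0.118 m²/day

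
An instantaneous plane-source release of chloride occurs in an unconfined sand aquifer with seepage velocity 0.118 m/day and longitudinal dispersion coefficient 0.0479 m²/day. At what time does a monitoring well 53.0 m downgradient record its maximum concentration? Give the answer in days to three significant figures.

For the 1D instantaneous-source solution, setting ∂C/∂t = 0 at fixed x gives v²t² + 2Dt − x² = 0, so t = (√(D² + v²x²) − D)/v².
√(D² + v²x²) = √(0.0479² + 0.118² × 53.0²) = 6.254; v² = 0.013924.
t = (6.254 − 0.0479)/0.013924 = 446 days (vs. the pure-advection estimate x/v = 449 d).

446 days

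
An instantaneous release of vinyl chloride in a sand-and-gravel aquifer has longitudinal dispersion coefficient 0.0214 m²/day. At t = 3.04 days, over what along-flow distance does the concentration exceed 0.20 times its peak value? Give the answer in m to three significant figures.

1.29 m

The plume is Gaussian with σ = √(2Dt) = √(2 × 0.0214 × 3.04) = 0.3607 m.
C/C_peak = exp(−Δx²/(2σ²)) = 0.20 ⇒ Δx = σ·√(−2 ln 0.20) = 0.3607 × 1.794 = 0.6471 m.
Width = 2Δx = 1.29 m.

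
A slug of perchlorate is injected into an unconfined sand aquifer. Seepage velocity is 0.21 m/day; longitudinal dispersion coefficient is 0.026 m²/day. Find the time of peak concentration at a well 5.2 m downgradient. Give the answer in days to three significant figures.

For the 1D instantaneous-source solution, setting ∂C/∂t = 0 at fixed x gives v²t² + 2Dt − x² = 0, so t = (√(D² + v²x²) − D)/v².
√(D² + v²x²) = √(0.026² + 0.21² × 5.2²) = 1.092; v² = 0.0441.
t = (1.092 − 0.026)/0.0441 = 24.2 days (vs. the pure-advection estimate x/v = 24.8 d).

24.2 days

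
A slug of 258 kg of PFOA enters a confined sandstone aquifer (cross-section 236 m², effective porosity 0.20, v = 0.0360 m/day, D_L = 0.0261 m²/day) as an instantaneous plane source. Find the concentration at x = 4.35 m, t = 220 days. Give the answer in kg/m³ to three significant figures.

0.369 kg/m³

For an instantaneous plane source, C(x,t) = M/(n_e·A·√(4πDt)) · exp(−(x−vt)²/(4Dt)), with n_e·A the pore (flow) area.
Plume center vt = 0.0360 × 220 = 7.92 m, so the well at 4.35 m is 3.57 m upgradient of the peak.
√(4πDt) = 8.494 m, giving peak height M/(n_e·A·√(4πDt)) = 258/(0.20 × 236 × 8.494) = 0.6435 kg/m³.
(x−vt)²/(4Dt) = (-3.57)²/(4 × 0.0261 × 220) = 0.5549; exp(−0.5549) = 0.5741.
C = 0.6435 × 0.5741 = 0.369 kg/m³.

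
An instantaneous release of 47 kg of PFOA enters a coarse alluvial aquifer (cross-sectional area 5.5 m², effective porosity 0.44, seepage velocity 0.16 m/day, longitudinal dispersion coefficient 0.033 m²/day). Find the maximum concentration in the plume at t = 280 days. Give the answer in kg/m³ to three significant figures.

The peak of an instantaneous 1D plume sits at x = vt; there the Gaussian factor is 1 and C_max = M/(n_e·A·√(4πDt)), where n_e·A is the pore area the mass is dissolved in.
√(4πDt) = √(4π × 0.033 × 280) = 10.78 m, so C_max = 47/(0.44 × 5.5 × 10.78) = 1.80 kg/m³.

1.80 kg/m³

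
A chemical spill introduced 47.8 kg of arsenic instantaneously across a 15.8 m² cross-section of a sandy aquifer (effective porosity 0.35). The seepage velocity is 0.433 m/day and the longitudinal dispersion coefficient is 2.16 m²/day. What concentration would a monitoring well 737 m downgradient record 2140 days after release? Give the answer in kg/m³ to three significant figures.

For an instantaneous plane source, C(x,t) = M/(n_e·A·√(4πDt)) · exp(−(x−vt)²/(4Dt)), with n_e·A the pore (flow) area.
Plume center vt = 0.433 × 2140 = 926.62 m, so the well at 737 m is 189.62 m upgradient of the peak.
√(4πDt) = 241.0 m, giving peak height M/(n_e·A·√(4πDt)) = 47.8/(0.35 × 15.8 × 241.0) = 0.03587 kg/m³.
(x−vt)²/(4Dt) = (-189.62)²/(4 × 2.16 × 2140) = 1.945; exp(−1.945) = 0.1430.
C = 0.03587 × 0.1430 = 0.00513 kg/m³.

0.00513 kg/m³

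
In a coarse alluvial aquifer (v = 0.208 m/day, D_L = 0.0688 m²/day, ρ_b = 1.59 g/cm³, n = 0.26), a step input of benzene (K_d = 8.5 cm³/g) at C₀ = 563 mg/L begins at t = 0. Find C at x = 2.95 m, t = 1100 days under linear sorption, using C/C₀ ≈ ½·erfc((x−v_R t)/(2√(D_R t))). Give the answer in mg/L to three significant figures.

Retardation factor R = 1 + ρ_b·K_d/n = 1 + 1.59 × 8.5/0.26 = 52.98.
Sorption retards both mechanisms: v_R = v/R = 0.003926 m/day, D_R = D/R = 0.001299 m²/day.
v_R·t = 0.003926 × 1100 = 4.3186 m; 2√(D_R t) = 2.391 m; argument = (2.95 − 4.3186)/2.391 = -0.5724.
C = C₀ × ½·erfc(-0.5724) = 563 × 0.7909 = 445 mg/L.

445 mg/L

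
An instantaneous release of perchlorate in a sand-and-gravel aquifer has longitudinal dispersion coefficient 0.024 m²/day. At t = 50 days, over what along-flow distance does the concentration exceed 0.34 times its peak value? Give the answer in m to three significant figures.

The plume is Gaussian with σ = √(2Dt) = √(2 × 0.024 × 50) = 1.549 m.
C/C_peak = exp(−Δx²/(2σ²)) = 0.34 ⇒ Δx = σ·√(−2 ln 0.34) = 1.549 × 1.469 = 2.275 m.
Width = 2Δx = 4.55 m.

4.55 m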